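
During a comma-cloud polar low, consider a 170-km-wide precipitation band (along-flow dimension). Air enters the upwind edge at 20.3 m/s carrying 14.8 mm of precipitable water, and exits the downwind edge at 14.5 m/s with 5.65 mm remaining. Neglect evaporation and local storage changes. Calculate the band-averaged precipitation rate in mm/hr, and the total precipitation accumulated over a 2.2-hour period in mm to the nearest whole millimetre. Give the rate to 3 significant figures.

Column moisture flux per unit crosswind length is F = V × PW.
Inflow: F_in = 20.3 × 14.8 = 300.44 mm·m/s
Outflow: F_out = 14.5 × 5.65 = 81.925 mm·m/s
Steady-state rate R = (F_in − F_out)/L = (300.44 − 81.925) / 170000 m = 1.285e-03 mm/s.
R = 1.285e-03 × 3600 = 4.63 mm/hr.
Over 2.2 h: total = 4.63 × 2.2 = 10.186 ≈ 10 mm.

R ≈ 4.63 mm/hr; total ≈ 10 mm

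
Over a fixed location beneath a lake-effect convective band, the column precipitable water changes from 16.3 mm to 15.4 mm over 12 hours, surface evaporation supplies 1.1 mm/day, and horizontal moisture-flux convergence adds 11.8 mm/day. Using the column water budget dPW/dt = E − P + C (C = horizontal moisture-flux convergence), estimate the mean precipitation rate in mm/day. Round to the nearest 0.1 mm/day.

P ≈ 14.7 mm/day

dPW/dt = (15.4 − 16.3) mm / (12/24 day) = -1.800 mm/day.
P = E + C − dPW/dt = 1.1 + (11.8) − (-1.800) = 14.7 mm/day.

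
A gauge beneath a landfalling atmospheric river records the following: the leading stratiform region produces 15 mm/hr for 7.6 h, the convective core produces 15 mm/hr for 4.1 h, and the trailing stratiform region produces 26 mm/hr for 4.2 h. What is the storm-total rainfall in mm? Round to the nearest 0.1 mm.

total ≈ 284.7 mm

Total = Σ Rᵢ Δtᵢ = 15 × 7.6 + 15 × 4.1 + 26 × 4.2
      = 114 + 61.5 + 109.2 = 284.7 mm.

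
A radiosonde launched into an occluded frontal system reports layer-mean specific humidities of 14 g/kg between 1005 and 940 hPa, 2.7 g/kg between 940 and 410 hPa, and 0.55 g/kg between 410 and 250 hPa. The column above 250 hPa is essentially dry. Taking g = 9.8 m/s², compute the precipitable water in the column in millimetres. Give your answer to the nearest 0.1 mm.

Precipitable water is the column-integrated vapour mass per unit area: PW = (1/g) Σ q̄ Δp, with q in kg/kg and Δp in Pa (1 kg/m² of water = 1 mm).
Layer 1005–940 hPa: Δp = 65 hPa = 6500 Pa, q̄ = 0.014 kg/kg → 0.014 × 6500 / 9.8 = 9.29 mm
Layer 940–410 hPa: Δp = 530 hPa = 53000 Pa, q̄ = 0.0027 kg/kg → 0.0027 × 53000 / 9.8 = 14.60 mm
Layer 410–250 hPa: Δp = 160 hPa = 16000 Pa, q̄ = 0.00055 kg/kg → 0.00055 × 16000 / 9.8 = 0.90 mm
PW = 9.29 + 14.60 + 0.90 = 24.79 ≈ 24.8 mm.

PW ≈ 24.8 mm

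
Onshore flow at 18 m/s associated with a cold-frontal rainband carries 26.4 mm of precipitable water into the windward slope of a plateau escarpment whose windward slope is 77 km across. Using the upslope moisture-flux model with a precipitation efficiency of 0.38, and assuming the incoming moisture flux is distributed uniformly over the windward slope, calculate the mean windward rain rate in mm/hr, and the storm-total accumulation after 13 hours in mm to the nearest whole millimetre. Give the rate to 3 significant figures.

Incoming column moisture flux per unit ridge length: F = V × PW = 18 × 26.4 = 475.2 mm·m/s.
Spread over the 77 km slope with efficiency ε = 0.38: R = ε·F/W = 0.38 × 475.2 / 77000 m = 2.345e-03 mm/s.
R = 2.345e-03 × 3600 = 8.44 mm/hr.
Over 13 h: total = 8.44 × 13 = 109.72 ≈ 110 mm.

R ≈ 8.44 mm/hr; total ≈ 110 mm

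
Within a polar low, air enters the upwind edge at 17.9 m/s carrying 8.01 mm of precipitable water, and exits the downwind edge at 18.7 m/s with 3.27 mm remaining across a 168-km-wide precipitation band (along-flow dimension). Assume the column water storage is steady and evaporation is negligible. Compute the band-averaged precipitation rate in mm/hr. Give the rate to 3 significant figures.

Column moisture flux per unit crosswind length is F = V × PW.
Inflow: F_in = 17.9 × 8.01 = 143.379 mm·m/s
Outflow: F_out = 18.7 × 3.27 = 61.149 mm·m/s
Steady-state rate R = (F_in − F_out)/L = (143.379 − 61.149) / 168000 m = 4.895e-04 mm/s.
R = 4.895e-04 × 3600 = 1.76 mm/hr.

R ≈ 1.76 mm/hr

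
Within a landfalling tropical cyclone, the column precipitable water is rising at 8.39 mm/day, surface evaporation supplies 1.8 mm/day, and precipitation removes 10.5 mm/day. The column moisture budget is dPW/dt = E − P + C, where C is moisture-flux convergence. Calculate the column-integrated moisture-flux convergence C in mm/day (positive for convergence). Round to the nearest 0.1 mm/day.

C ≈ 17.1 mm/day

dPW/dt = +8.39 mm/day.
C = dPW/dt − E + P = (+8.39) − 1.8 + 10.5 = 17.1 mm/day.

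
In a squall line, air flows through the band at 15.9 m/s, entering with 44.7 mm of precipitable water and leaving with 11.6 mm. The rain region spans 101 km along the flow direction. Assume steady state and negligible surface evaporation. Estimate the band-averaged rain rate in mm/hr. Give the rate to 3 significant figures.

R ≈ 18.8 mm/hr

Column moisture flux per unit crosswind length is F = V × PW.
Inflow: F_in = 15.9 × 44.7 = 710.73 mm·m/s
Outflow: F_out = 15.9 × 11.6 = 184.44 mm·m/s
Steady-state rate R = (F_in − F_out)/L = (710.73 − 184.44) / 101000 m = 5.211e-03 mm/s.
R = 5.211e-03 × 3600 = 18.8 mm/hr.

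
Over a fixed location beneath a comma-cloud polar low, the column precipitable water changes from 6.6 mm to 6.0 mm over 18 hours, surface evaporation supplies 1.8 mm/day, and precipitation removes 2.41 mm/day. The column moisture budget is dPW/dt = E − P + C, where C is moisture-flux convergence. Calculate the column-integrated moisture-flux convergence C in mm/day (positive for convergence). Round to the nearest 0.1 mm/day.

dPW/dt = (6.0 − 6.6) mm / (18/24 day) = -0.800 mm/day.
C = dPW/dt − E + P = (-0.800) − 1.8 + 2.41 = -0.2 mm/day.

C ≈ -0.2 mm/day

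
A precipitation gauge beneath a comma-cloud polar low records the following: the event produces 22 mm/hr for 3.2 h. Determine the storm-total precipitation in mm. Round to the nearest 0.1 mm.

total ≈ 70.4 mm

Total = Σ Rᵢ Δtᵢ = 22 × 3.2
      = 70.4 = 70.4 mm.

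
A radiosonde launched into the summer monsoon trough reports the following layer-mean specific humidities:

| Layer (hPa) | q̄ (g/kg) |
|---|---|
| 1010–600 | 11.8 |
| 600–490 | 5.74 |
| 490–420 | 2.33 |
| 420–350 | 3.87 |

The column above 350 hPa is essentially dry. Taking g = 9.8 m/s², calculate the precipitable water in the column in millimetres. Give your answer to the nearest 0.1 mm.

Precipitable water is the column-integrated vapour mass per unit area: PW = (1/g) Σ q̄ Δp, with q in kg/kg and Δp in Pa (1 kg/m² of water = 1 mm).
Layer 1010–600 hPa: Δp = 410 hPa = 41000 Pa, q̄ = 0.0118 kg/kg → 0.0118 × 41000 / 9.8 = 49.37 mm
Layer 600–490 hPa: Δp = 110 hPa = 11000 Pa, q̄ = 0.00574 kg/kg → 0.00574 × 11000 / 9.8 = 6.44 mm
Layer 490–420 hPa: Δp = 70 hPa = 7000 Pa, q̄ = 0.00233 kg/kg → 0.00233 × 7000 / 9.8 = 1.66 mm
Layer 420–350 hPa: Δp = 70 hPa = 7000 Pa, q̄ = 0.00387 kg/kg → 0.00387 × 7000 / 9.8 = 2.76 mm
PW = 49.37 + 6.44 + 1.66 + 2.76 = 60.23 ≈ 60.2 mm.

PW ≈ 60.2 mm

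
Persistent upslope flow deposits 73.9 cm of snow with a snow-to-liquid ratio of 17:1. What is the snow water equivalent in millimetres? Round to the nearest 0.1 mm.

SWE = snow depth / ratio = 73.9 cm / 17 = 4.347 cm = 43.5 mm.

SWE ≈ 43.5 mm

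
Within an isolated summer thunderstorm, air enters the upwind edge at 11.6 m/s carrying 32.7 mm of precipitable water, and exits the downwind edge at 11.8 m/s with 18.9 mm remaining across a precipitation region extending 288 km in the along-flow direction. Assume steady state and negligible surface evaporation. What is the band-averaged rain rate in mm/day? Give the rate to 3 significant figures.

R ≈ 46.9 mm/day

Column moisture flux per unit crosswind length is F = V × PW.
Inflow: F_in = 11.6 × 32.7 = 379.32 mm·m/s
Outflow: F_out = 11.8 × 18.9 = 223.02 mm·m/s
Steady-state rate R = (F_in − F_out)/L = (379.32 − 223.02) / 288000 m = 5.427e-04 mm/s.
R = 5.427e-04 × 3600 × 24 = 46.9 mm/day.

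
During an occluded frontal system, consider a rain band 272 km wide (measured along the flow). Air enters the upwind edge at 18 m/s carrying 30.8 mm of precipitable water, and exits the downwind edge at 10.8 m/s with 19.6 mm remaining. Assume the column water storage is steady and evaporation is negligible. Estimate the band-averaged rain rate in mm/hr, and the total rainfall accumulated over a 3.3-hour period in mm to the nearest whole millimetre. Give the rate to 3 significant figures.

Column moisture flux per unit crosswind length is F = V × PW.
Inflow: F_in = 18 × 30.8 = 554.4 mm·m/s
Outflow: F_out = 10.8 × 19.6 = 211.68 mm·m/s
Steady-state rate R = (F_in − F_out)/L = (554.4 − 211.68) / 272000 m = 1.260e-03 mm/s.
R = 1.260e-03 × 3600 = 4.54 mm/hr.
Over 3.3 h: total = 4.54 × 3.3 = 14.982 ≈ 15 mm.

R ≈ 4.54 mm/hr; total ≈ 15 mm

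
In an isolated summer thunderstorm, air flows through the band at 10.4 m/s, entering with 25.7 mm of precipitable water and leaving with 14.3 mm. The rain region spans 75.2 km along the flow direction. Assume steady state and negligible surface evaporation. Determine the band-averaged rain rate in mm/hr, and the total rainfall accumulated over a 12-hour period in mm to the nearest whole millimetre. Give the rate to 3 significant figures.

Column moisture flux per unit crosswind length is F = V × PW.
Inflow: F_in = 10.4 × 25.7 = 267.28 mm·m/s
Outflow: F_out = 10.4 × 14.3 = 148.72 mm·m/s
Steady-state rate R = (F_in − F_out)/L = (267.28 − 148.72) / 75200 m = 1.577e-03 mm/s.
R = 1.577e-03 × 3600 = 5.68 mm/hr.
Over 12 h: total = 5.68 × 12 = 68.16 ≈ 68 mm.

R ≈ 5.68 mm/hr; total ≈ 68 mm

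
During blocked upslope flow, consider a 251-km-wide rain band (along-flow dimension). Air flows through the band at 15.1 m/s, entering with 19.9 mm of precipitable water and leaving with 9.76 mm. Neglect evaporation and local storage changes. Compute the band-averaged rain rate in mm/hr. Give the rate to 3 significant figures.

Column moisture flux per unit crosswind length is F = V × PW.
Inflow: F_in = 15.1 × 19.9 = 300.49 mm·m/s
Outflow: F_out = 15.1 × 9.76 = 147.376 mm·m/s
Steady-state rate R = (F_in − F_out)/L = (300.49 − 147.376) / 251000 m = 6.100e-04 mm/s.
R = 6.100e-04 × 3600 = 2.20 mm/hr.

R ≈ 2.20 mm/hr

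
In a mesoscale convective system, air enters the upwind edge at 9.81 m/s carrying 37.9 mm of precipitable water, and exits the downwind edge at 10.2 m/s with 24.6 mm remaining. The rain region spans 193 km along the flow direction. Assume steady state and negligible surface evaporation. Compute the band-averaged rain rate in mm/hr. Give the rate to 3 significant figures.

R ≈ 2.25 mm/hr

Column moisture flux per unit crosswind length is F = V × PW.
Inflow: F_in = 9.81 × 37.9 = 371.799 mm·m/s
Outflow: F_out = 10.2 × 24.6 = 250.92 mm·m/s
Steady-state rate R = (F_in − F_out)/L = (371.799 − 250.92) / 193000 m = 6.263e-04 mm/s.
R = 6.263e-04 × 3600 = 2.25 mm/hr.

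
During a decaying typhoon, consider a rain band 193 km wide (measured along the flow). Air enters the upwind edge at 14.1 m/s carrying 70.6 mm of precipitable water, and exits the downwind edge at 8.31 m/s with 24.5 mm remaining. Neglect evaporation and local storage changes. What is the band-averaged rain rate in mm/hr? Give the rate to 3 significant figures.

R ≈ 14.8 mm/hr

Column moisture flux per unit crosswind length is F = V × PW.
Inflow: F_in = 14.1 × 70.6 = 995.46 mm·m/s
Outflow: F_out = 8.31 × 24.5 = 203.595 mm·m/s
Steady-state rate R = (F_in − F_out)/L = (995.46 − 203.595) / 193000 m = 4.103e-03 mm/s.
R = 4.103e-03 × 3600 = 14.8 mm/hr.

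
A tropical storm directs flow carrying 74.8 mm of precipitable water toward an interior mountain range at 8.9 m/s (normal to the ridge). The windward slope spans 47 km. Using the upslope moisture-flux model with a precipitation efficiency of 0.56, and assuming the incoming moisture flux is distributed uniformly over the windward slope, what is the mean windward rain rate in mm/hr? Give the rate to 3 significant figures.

Incoming column moisture flux per unit ridge length: F = V × PW = 8.9 × 74.8 = 665.72 mm·m/s.
Spread over the 47 km slope with efficiency ε = 0.56: R = ε·F/W = 0.56 × 665.72 / 47000 m = 7.932e-03 mm/s.
R = 7.932e-03 × 3600 = 28.6 mm/hr.

R ≈ 28.6 mm/hr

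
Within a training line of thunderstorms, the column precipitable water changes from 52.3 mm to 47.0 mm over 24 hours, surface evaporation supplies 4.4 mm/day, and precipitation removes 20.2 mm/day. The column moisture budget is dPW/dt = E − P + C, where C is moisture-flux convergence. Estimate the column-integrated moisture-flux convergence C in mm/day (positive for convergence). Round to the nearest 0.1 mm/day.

dPW/dt = (47.0 − 52.3) mm / (24/24 day) = -5.300 mm/day.
C = dPW/dt − E + P = (-5.300) − 4.4 + 20.2 = 10.5 mm/day.

C ≈ 10.5 mm/day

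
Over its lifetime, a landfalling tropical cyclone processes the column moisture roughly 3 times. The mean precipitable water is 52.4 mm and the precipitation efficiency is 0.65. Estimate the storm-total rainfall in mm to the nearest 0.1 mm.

Each cycle deposits ε × PW = 0.65 × 52.4 = 34.06 mm.
Over 3 cycles: 3 × 34.06 = 102.2 mm.

rainfall ≈ 102.2 mm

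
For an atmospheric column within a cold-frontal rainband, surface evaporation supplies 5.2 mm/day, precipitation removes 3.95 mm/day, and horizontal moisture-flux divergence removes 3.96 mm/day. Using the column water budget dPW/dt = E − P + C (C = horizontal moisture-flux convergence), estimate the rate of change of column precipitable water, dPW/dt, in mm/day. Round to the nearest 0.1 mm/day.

dPW/dt = E − P + C = 5.2 − 3.95 + (-3.96) = -2.7 mm/day.

dPW/dt ≈ -2.7 mm/day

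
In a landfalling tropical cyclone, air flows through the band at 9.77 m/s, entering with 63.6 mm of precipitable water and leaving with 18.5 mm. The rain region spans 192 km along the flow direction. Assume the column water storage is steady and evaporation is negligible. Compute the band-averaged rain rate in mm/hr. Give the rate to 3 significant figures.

R ≈ 8.26 mm/hr

Column moisture flux per unit crosswind length is F = V × PW.
Inflow: F_in = 9.77 × 63.6 = 621.372 mm·m/s
Outflow: F_out = 9.77 × 18.5 = 180.745 mm·m/s
Steady-state rate R = (F_in − F_out)/L = (621.372 − 180.745) / 192000 m = 2.295e-03 mm/s.
R = 2.295e-03 × 3600 = 8.26 mm/hr.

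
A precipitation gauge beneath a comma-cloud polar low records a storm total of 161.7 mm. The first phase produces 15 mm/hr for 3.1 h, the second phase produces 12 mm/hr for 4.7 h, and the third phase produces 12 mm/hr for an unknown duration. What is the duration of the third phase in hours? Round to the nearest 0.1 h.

duration ≈ 4.9 h

Known phases: 15 × 3.1 + 12 × 4.7 = 46.5 + 56.4 = 102.9 mm.
Remaining depth = 161.7 − 102.9 = 58.8 mm.
Duration = 58.8 / 12 = 4.9 h.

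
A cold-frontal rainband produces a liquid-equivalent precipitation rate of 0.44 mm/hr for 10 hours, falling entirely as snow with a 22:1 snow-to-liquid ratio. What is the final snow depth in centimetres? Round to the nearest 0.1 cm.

snow depth ≈ 9.7 cm

Liquid-equivalent depth = 0.44 × 10 = 4.4 mm.
Snow depth = 4.4 mm × 22 = 96.8 mm = 9.7 cm.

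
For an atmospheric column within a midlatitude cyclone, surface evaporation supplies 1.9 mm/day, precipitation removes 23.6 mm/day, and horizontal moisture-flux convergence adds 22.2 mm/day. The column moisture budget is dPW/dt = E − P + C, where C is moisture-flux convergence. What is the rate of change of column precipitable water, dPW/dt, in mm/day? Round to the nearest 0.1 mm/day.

dPW/dt = E − P + C = 1.9 − 23.6 + (22.2) = 0.5 mm/day.

dPW/dt ≈ 0.5 mm/day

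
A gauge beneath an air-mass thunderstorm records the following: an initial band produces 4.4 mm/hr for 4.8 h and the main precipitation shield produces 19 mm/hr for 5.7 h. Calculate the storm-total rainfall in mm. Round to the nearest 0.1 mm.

total ≈ 129.4 mm

Total = Σ Rᵢ Δtᵢ = 4.4 × 4.8 + 19 × 5.7
      = 21.12 + 108.3 = 129.4 mm.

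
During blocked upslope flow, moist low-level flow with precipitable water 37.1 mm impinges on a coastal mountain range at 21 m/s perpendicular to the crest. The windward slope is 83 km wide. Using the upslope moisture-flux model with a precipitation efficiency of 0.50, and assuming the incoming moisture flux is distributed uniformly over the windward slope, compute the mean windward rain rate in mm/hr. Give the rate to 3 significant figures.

R ≈ 16.9 mm/hr

Incoming column moisture flux per unit ridge length: F = V × PW = 21 × 37.1 = 779.1 mm·m/s.
Spread over the 83 km slope with efficiency ε = 0.50: R = ε·F/W = 0.50 × 779.1 / 83000 m = 4.693e-03 mm/s.
R = 4.693e-03 × 3600 = 16.9 mm/hr.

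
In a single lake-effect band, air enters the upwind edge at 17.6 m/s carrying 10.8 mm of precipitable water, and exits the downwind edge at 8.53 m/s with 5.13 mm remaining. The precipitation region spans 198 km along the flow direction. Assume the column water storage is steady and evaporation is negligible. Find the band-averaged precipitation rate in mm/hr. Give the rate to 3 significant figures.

R ≈ 2.66 mm/hr

Column moisture flux per unit crosswind length is F = V × PW.
Inflow: F_in = 17.6 × 10.8 = 190.08 mm·m/s
Outflow: F_out = 8.53 × 5.13 = 43.7589 mm·m/s
Steady-state rate R = (F_in − F_out)/L = (190.08 − 43.7589) / 198000 m = 7.390e-04 mm/s.
R = 7.390e-04 × 3600 = 2.66 mm/hr.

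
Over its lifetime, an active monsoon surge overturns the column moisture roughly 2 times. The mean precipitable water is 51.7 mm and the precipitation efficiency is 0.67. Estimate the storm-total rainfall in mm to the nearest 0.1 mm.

Each cycle deposits ε × PW = 0.67 × 51.7 = 34.639 mm.
Over 2 cycles: 2 × 34.639 = 69.3 mm.

rainfall ≈ 69.3 mm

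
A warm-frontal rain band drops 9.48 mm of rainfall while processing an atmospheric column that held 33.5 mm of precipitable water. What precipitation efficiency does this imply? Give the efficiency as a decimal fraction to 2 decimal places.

ε ≈ 0.28

ε = rainfall / PW = 9.48 / 33.5 = 0.28.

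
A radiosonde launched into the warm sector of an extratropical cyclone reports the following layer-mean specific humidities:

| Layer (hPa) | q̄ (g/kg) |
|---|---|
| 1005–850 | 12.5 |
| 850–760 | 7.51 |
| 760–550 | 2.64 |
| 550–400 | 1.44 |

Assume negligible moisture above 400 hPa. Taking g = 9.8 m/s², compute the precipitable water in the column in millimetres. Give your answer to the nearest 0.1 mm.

PW ≈ 34.5 mm

Precipitable water is the column-integrated vapour mass per unit area: PW = (1/g) Σ q̄ Δp, with q in kg/kg and Δp in Pa (1 kg/m² of water = 1 mm).
Layer 1005–850 hPa: Δp = 155 hPa = 15500 Pa, q̄ = 0.0125 kg/kg → 0.0125 × 15500 / 9.8 = 19.77 mm
Layer 850–760 hPa: Δp = 90 hPa = 9000 Pa, q̄ = 0.00751 kg/kg → 0.00751 × 9000 / 9.8 = 6.90 mm
Layer 760–550 hPa: Δp = 210 hPa = 21000 Pa, q̄ = 0.00264 kg/kg → 0.00264 × 21000 / 9.8 = 5.66 mm
Layer 550–400 hPa: Δp = 150 hPa = 15000 Pa, q̄ = 0.00144 kg/kg → 0.00144 × 15000 / 9.8 = 2.20 mm
PW = 19.77 + 6.90 + 5.66 + 2.20 = 34.53 ≈ 34.5 mm.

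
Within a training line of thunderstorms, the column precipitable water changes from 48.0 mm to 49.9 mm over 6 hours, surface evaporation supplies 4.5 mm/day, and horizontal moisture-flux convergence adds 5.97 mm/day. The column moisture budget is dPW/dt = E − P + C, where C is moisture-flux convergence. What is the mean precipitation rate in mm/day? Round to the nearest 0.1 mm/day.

dPW/dt = (49.9 − 48.0) mm / (6/24 day) = +7.600 mm/day.
P = E + C − dPW/dt = 4.5 + (5.97) − (+7.600) = 2.9 mm/day.

P ≈ 2.9 mm/day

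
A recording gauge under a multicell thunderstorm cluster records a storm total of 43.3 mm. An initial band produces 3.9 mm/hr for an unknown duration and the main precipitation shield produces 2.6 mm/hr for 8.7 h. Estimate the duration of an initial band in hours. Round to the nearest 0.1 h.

duration ≈ 5.3 h

Known phases: 2.6 × 8.7 = 22.62 mm.
Remaining depth = 43.3 − 22.62 = 20.68 mm.
Duration = 20.68 / 3.9 = 5.3 h.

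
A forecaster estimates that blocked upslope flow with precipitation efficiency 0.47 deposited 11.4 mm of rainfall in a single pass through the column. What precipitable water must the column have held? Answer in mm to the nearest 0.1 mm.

PW = rainfall / ε = 11.4 / 0.47 = 24.3 mm.

PW ≈ 24.3 mm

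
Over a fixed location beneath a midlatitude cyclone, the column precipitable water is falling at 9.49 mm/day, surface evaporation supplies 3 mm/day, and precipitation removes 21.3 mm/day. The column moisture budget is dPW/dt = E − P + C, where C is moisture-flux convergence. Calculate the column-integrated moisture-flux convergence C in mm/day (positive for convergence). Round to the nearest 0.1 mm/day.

C ≈ 8.8 mm/day

dPW/dt = -9.49 mm/day.
C = dPW/dt − E + P = (-9.49) − 3 + 21.3 = 8.8 mm/day.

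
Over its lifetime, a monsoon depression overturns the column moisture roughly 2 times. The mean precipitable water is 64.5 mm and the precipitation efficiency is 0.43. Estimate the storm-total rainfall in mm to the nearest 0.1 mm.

rainfall ≈ 55.5 mm

Each cycle deposits ε × PW = 0.43 × 64.5 = 27.735 mm.
Over 2 cycles: 2 × 27.735 = 55.5 mm.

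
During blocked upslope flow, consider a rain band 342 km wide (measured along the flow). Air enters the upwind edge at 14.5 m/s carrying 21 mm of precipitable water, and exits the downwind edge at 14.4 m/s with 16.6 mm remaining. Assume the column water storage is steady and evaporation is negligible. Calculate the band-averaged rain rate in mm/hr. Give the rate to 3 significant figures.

R ≈ 0.689 mm/hr

Column moisture flux per unit crosswind length is F = V × PW.
Inflow: F_in = 14.5 × 21 = 304.5 mm·m/s
Outflow: F_out = 14.4 × 16.6 = 239.04 mm·m/s
Steady-state rate R = (F_in − F_out)/L = (304.5 − 239.04) / 342000 m = 1.914e-04 mm/s.
R = 1.914e-04 × 3600 = 0.689 mm/hr.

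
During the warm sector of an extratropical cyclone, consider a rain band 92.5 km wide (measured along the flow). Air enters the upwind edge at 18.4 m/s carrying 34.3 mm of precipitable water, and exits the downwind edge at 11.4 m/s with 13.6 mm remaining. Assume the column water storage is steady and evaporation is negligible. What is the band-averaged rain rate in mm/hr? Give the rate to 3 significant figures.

R ≈ 18.5 mm/hr

Column moisture flux per unit crosswind length is F = V × PW.
Inflow: F_in = 18.4 × 34.3 = 631.12 mm·m/s
Outflow: F_out = 11.4 × 13.6 = 155.04 mm·m/s
Steady-state rate R = (F_in − F_out)/L = (631.12 − 155.04) / 92500 m = 5.147e-03 mm/s.
R = 5.147e-03 × 3600 = 18.5 mm/hr.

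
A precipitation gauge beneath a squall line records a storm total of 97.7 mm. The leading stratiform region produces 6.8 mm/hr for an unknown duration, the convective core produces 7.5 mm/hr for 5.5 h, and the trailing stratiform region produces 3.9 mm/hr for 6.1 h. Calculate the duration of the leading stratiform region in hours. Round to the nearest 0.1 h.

Known phases: 7.5 × 5.5 + 3.9 × 6.1 = 41.25 + 23.79 = 65.04 mm.
Remaining depth = 97.7 − 65.04 = 32.66 mm.
Duration = 32.66 / 6.8 = 4.8 h.

duration ≈ 4.8 h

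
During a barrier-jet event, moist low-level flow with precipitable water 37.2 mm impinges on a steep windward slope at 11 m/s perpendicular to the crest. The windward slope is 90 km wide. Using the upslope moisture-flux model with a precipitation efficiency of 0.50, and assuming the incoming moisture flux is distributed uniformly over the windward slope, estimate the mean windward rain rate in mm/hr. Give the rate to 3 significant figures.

Incoming column moisture flux per unit ridge length: F = V × PW = 11 × 37.2 = 409.2 mm·m/s.
Spread over the 90 km slope with efficiency ε = 0.50: R = ε·F/W = 0.50 × 409.2 / 90000 m = 2.273e-03 mm/s.
R = 2.273e-03 × 3600 = 8.18 mm/hr.

R ≈ 8.18 mm/hr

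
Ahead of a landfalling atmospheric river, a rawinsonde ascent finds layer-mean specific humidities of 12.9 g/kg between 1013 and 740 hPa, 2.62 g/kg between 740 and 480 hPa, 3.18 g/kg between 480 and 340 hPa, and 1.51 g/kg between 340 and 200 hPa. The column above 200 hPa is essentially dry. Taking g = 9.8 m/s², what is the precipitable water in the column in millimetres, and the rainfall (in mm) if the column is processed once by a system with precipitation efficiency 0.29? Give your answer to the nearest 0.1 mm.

Precipitable water is the column-integrated vapour mass per unit area: PW = (1/g) Σ q̄ Δp, with q in kg/kg and Δp in Pa (1 kg/m² of water = 1 mm).
Layer 1013–740 hPa: Δp = 273 hPa = 27300 Pa, q̄ = 0.0129 kg/kg → 0.0129 × 27300 / 9.8 = 35.94 mm
Layer 740–480 hPa: Δp = 260 hPa = 26000 Pa, q̄ = 0.00262 kg/kg → 0.00262 × 26000 / 9.8 = 6.95 mm
Layer 480–340 hPa: Δp = 140 hPa = 14000 Pa, q̄ = 0.00318 kg/kg → 0.00318 × 14000 / 9.8 = 4.54 mm
Layer 340–200 hPa: Δp = 140 hPa = 14000 Pa, q̄ = 0.00151 kg/kg → 0.00151 × 14000 / 9.8 = 2.16 mm
PW = 35.94 + 6.95 + 4.54 + 2.16 = 49.59 ≈ 49.6 mm.
Rainfall = ε × PW = 0.29 × 49.6 = 14.4 mm.

PW ≈ 49.6 mm; rainfall ≈ 14.4 mm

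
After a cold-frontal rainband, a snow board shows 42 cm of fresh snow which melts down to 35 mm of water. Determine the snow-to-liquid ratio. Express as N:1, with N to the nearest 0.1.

ratio ≈ 12.0

Ratio = snow depth / SWE = 420 mm / 35 mm = 12.0, i.e. 12.0:1.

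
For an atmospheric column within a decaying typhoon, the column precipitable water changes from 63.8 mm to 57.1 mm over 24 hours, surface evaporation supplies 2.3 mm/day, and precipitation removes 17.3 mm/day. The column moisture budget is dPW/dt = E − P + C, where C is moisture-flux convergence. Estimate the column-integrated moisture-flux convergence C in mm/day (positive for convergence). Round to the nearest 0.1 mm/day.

dPW/dt = (57.1 − 63.8) mm / (24/24 day) = -6.700 mm/day.
C = dPW/dt − E + P = (-6.700) − 2.3 + 17.3 = 8.3 mm/day.

C ≈ 8.3 mm/day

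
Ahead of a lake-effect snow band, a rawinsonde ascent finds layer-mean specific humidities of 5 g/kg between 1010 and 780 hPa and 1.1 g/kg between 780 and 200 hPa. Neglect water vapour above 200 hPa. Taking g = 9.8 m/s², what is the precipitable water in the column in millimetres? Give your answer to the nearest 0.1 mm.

Precipitable water is the column-integrated vapour mass per unit area: PW = (1/g) Σ q̄ Δp, with q in kg/kg and Δp in Pa (1 kg/m² of water = 1 mm).
Layer 1010–780 hPa: Δp = 230 hPa = 23000 Pa, q̄ = 0.005 kg/kg → 0.005 × 23000 / 9.8 = 11.73 mm
Layer 780–200 hPa: Δp = 580 hPa = 58000 Pa, q̄ = 0.0011 kg/kg → 0.0011 × 58000 / 9.8 = 6.51 mm
PW = 11.73 + 6.51 = 18.24 ≈ 18.2 mm.

PW ≈ 18.2 mm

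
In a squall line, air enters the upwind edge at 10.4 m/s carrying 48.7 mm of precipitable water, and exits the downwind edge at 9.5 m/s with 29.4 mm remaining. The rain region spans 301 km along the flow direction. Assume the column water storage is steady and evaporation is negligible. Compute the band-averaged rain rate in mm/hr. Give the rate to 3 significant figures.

R ≈ 2.72 mm/hr

Column moisture flux per unit crosswind length is F = V × PW.
Inflow: F_in = 10.4 × 48.7 = 506.48 mm·m/s
Outflow: F_out = 9.5 × 29.4 = 279.3 mm·m/s
Steady-state rate R = (F_in − F_out)/L = (506.48 − 279.3) / 301000 m = 7.548e-04 mm/s.
R = 7.548e-04 × 3600 = 2.72 mm/hr.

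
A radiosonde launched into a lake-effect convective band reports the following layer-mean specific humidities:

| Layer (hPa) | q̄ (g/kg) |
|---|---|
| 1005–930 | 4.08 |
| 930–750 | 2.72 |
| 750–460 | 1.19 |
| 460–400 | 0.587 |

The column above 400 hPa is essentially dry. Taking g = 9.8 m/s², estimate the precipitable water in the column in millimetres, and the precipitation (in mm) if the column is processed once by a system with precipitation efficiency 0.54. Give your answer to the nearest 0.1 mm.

Precipitable water is the column-integrated vapour mass per unit area: PW = (1/g) Σ q̄ Δp, with q in kg/kg and Δp in Pa (1 kg/m² of water = 1 mm).
Layer 1005–930 hPa: Δp = 75 hPa = 7500 Pa, q̄ = 0.00408 kg/kg → 0.00408 × 7500 / 9.8 = 3.12 mm
Layer 930–750 hPa: Δp = 180 hPa = 18000 Pa, q̄ = 0.00272 kg/kg → 0.00272 × 18000 / 9.8 = 5.00 mm
Layer 750–460 hPa: Δp = 290 hPa = 29000 Pa, q̄ = 0.00119 kg/kg → 0.00119 × 29000 / 9.8 = 3.52 mm
Layer 460–400 hPa: Δp = 60 hPa = 6000 Pa, q̄ = 0.000587 kg/kg → 0.000587 × 6000 / 9.8 = 0.36 mm
PW = 3.12 + 5.00 + 3.52 + 0.36 = 12.00 ≈ 12.0 mm.
Precipitation = ε × PW = 0.54 × 12.0 = 6.5 mm.

PW ≈ 12.0 mm; precipitation ≈ 6.5 mm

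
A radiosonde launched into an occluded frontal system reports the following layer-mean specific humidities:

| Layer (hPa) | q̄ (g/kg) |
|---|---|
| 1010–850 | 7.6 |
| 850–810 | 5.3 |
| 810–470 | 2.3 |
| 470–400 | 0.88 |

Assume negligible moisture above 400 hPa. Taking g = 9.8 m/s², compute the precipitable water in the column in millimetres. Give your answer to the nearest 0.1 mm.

Precipitable water is the column-integrated vapour mass per unit area: PW = (1/g) Σ q̄ Δp, with q in kg/kg and Δp in Pa (1 kg/m² of water = 1 mm).
Layer 1010–850 hPa: Δp = 160 hPa = 16000 Pa, q̄ = 0.0076 kg/kg → 0.0076 × 16000 / 9.8 = 12.41 mm
Layer 850–810 hPa: Δp = 40 hPa = 4000 Pa, q̄ = 0.0053 kg/kg → 0.0053 × 4000 / 9.8 = 2.16 mm
Layer 810–470 hPa: Δp = 340 hPa = 34000 Pa, q̄ = 0.0023 kg/kg → 0.0023 × 34000 / 9.8 = 7.98 mm
Layer 470–400 hPa: Δp = 70 hPa = 7000 Pa, q̄ = 0.00088 kg/kg → 0.00088 × 7000 / 9.8 = 0.63 mm
PW = 12.41 + 2.16 + 7.98 + 0.63 = 23.18 ≈ 23.2 mm.

PW ≈ 23.2 mm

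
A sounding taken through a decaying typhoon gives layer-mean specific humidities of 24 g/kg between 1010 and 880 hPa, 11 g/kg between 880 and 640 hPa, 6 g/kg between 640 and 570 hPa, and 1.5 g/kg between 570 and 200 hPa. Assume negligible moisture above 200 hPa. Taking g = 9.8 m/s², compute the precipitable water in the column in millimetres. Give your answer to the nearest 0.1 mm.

PW ≈ 68.7 mm

Precipitable water is the column-integrated vapour mass per unit area: PW = (1/g) Σ q̄ Δp, with q in kg/kg and Δp in Pa (1 kg/m² of water = 1 mm).
Layer 1010–880 hPa: Δp = 130 hPa = 13000 Pa, q̄ = 0.024 kg/kg → 0.024 × 13000 / 9.8 = 31.84 mm
Layer 880–640 hPa: Δp = 240 hPa = 24000 Pa, q̄ = 0.011 kg/kg → 0.011 × 24000 / 9.8 = 26.94 mm
Layer 640–570 hPa: Δp = 70 hPa = 7000 Pa, q̄ = 0.006 kg/kg → 0.006 × 7000 / 9.8 = 4.29 mm
Layer 570–200 hPa: Δp = 370 hPa = 37000 Pa, q̄ = 0.0015 kg/kg → 0.0015 × 37000 / 9.8 = 5.66 mm
PW = 31.84 + 26.94 + 4.29 + 5.66 = 68.73 ≈ 68.7 mm.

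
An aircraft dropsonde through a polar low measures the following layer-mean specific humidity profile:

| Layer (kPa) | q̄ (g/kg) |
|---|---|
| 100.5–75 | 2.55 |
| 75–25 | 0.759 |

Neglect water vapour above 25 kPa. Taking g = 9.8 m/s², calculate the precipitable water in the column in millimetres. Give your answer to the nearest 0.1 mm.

PW ≈ 10.5 mm

Precipitable water is the column-integrated vapour mass per unit area: PW = (1/g) Σ q̄ Δp, with q in kg/kg and Δp in Pa (1 kg/m² of water = 1 mm).
Layer 100.5–75 kPa: Δp = 255 hPa = 25500 Pa, q̄ = 0.00255 kg/kg → 0.00255 × 25500 / 9.8 = 6.64 mm
Layer 75–25 kPa: Δp = 500 hPa = 50000 Pa, q̄ = 0.000759 kg/kg → 0.000759 × 50000 / 9.8 = 3.87 mm
PW = 6.64 + 3.87 = 10.51 ≈ 10.5 mm.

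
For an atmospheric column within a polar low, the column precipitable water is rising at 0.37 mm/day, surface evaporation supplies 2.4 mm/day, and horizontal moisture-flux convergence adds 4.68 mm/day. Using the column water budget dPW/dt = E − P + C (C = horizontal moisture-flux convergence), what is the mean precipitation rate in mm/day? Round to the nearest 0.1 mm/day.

P ≈ 6.7 mm/day

dPW/dt = +0.37 mm/day.
P = E + C − dPW/dt = 2.4 + (4.68) − (+0.37) = 6.7 mm/day.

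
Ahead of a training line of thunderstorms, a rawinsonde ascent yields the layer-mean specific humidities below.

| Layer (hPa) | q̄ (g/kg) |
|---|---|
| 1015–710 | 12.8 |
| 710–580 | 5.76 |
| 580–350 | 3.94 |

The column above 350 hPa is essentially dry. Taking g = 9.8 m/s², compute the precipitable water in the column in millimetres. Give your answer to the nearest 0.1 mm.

PW ≈ 56.7 mm

Precipitable water is the column-integrated vapour mass per unit area: PW = (1/g) Σ q̄ Δp, with q in kg/kg and Δp in Pa (1 kg/m² of water = 1 mm).
Layer 1015–710 hPa: Δp = 305 hPa = 30500 Pa, q̄ = 0.0128 kg/kg → 0.0128 × 30500 / 9.8 = 39.84 mm
Layer 710–580 hPa: Δp = 130 hPa = 13000 Pa, q̄ = 0.00576 kg/kg → 0.00576 × 13000 / 9.8 = 7.64 mm
Layer 580–350 hPa: Δp = 230 hPa = 23000 Pa, q̄ = 0.00394 kg/kg → 0.00394 × 23000 / 9.8 = 9.25 mm
PW = 39.84 + 7.64 + 9.25 = 56.73 ≈ 56.7 mm.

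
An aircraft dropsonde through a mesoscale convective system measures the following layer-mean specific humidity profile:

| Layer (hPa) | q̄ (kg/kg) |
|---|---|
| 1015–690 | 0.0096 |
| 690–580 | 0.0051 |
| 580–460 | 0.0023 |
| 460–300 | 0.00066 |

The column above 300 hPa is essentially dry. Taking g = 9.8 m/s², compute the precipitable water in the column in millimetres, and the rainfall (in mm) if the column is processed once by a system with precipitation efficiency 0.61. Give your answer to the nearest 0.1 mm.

Precipitable water is the column-integrated vapour mass per unit area: PW = (1/g) Σ q̄ Δp, with q in kg/kg and Δp in Pa (1 kg/m² of water = 1 mm).
Layer 1015–690 hPa: Δp = 325 hPa = 32500 Pa, q̄ = 0.0096 kg/kg → 0.0096 × 32500 / 9.8 = 31.84 mm
Layer 690–580 hPa: Δp = 110 hPa = 11000 Pa, q̄ = 0.0051 kg/kg → 0.0051 × 11000 / 9.8 = 5.72 mm
Layer 580–460 hPa: Δp = 120 hPa = 12000 Pa, q̄ = 0.0023 kg/kg → 0.0023 × 12000 / 9.8 = 2.82 mm
Layer 460–300 hPa: Δp = 160 hPa = 16000 Pa, q̄ = 0.00066 kg/kg → 0.00066 × 16000 / 9.8 = 1.08 mm
PW = 31.84 + 5.72 + 2.82 + 1.08 = 41.46 ≈ 41.5 mm.
Rainfall = ε × PW = 0.61 × 41.5 = 25.3 mm.

PW ≈ 41.5 mm; rainfall ≈ 25.3 mm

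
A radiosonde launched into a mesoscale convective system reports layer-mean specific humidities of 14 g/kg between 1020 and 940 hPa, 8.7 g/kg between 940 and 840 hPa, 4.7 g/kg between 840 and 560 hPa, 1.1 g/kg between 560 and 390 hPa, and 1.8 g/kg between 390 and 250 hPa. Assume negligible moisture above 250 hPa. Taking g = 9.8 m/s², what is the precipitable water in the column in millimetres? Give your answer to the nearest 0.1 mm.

Precipitable water is the column-integrated vapour mass per unit area: PW = (1/g) Σ q̄ Δp, with q in kg/kg and Δp in Pa (1 kg/m² of water = 1 mm).
Layer 1020–940 hPa: Δp = 80 hPa = 8000 Pa, q̄ = 0.014 kg/kg → 0.014 × 8000 / 9.8 = 11.43 mm
Layer 940–840 hPa: Δp = 100 hPa = 10000 Pa, q̄ = 0.0087 kg/kg → 0.0087 × 10000 / 9.8 = 8.88 mm
Layer 840–560 hPa: Δp = 280 hPa = 28000 Pa, q̄ = 0.0047 kg/kg → 0.0047 × 28000 / 9.8 = 13.43 mm
Layer 560–390 hPa: Δp = 170 hPa = 17000 Pa, q̄ = 0.0011 kg/kg → 0.0011 × 17000 / 9.8 = 1.91 mm
Layer 390–250 hPa: Δp = 140 hPa = 14000 Pa, q̄ = 0.0018 kg/kg → 0.0018 × 14000 / 9.8 = 2.57 mm
PW = 11.43 + 8.88 + 13.43 + 1.91 + 2.57 = 38.22 ≈ 38.2 mm.

PW ≈ 38.2 mm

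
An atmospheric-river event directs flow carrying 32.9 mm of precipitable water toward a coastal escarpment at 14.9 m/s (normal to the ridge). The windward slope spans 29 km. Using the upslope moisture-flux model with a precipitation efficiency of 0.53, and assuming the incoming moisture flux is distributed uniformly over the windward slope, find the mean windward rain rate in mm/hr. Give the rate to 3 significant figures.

R ≈ 32.3 mm/hr

Incoming column moisture flux per unit ridge length: F = V × PW = 14.9 × 32.9 = 490.21 mm·m/s.
Spread over the 29 km slope with efficiency ε = 0.53: R = ε·F/W = 0.53 × 490.21 / 29000 m = 8.959e-03 mm/s.
R = 8.959e-03 × 3600 = 32.3 mm/hr.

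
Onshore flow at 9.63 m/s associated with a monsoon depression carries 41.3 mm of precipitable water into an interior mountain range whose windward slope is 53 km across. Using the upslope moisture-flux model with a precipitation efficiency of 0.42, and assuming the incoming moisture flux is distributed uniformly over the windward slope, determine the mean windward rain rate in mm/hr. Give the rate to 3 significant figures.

Incoming column moisture flux per unit ridge length: F = V × PW = 9.63 × 41.3 = 397.719 mm·m/s.
Spread over the 53 km slope with efficiency ε = 0.42: R = ε·F/W = 0.42 × 397.719 / 53000 m = 3.152e-03 mm/s.
R = 3.152e-03 × 3600 = 11.3 mm/hr.

R ≈ 11.3 mm/hr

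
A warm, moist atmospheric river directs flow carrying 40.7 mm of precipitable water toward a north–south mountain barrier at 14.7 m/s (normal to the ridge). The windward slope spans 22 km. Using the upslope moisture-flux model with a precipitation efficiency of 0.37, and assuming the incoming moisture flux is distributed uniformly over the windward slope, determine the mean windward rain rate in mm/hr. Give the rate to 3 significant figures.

R ≈ 36.2 mm/hr

Incoming column moisture flux per unit ridge length: F = V × PW = 14.7 × 40.7 = 598.29 mm·m/s.
Spread over the 22 km slope with efficiency ε = 0.37: R = ε·F/W = 0.37 × 598.29 / 22000 m = 1.006e-02 mm/s.
R = 1.006e-02 × 3600 = 36.2 mm/hr.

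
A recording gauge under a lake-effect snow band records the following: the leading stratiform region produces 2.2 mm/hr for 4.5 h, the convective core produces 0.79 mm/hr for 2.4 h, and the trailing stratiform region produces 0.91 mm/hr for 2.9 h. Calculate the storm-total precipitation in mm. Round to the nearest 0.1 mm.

Total = Σ Rᵢ Δtᵢ = 2.2 × 4.5 + 0.79 × 2.4 + 0.91 × 2.9
      = 9.9 + 1.896 + 2.639 = 14.4 mm.

total ≈ 14.4 mm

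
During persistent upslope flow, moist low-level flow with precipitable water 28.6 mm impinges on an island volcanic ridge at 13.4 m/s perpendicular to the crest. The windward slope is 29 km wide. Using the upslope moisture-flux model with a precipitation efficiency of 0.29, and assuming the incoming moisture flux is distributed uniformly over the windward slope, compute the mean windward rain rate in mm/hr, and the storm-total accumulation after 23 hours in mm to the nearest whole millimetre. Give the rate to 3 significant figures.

R ≈ 13.8 mm/hr; total ≈ 317 mm

Incoming column moisture flux per unit ridge length: F = V × PW = 13.4 × 28.6 = 383.24 mm·m/s.
Spread over the 29 km slope with efficiency ε = 0.29: R = ε·F/W = 0.29 × 383.24 / 29000 m = 3.832e-03 mm/s.
R = 3.832e-03 × 3600 = 13.8 mm/hr.
Over 23 h: total = 13.8 × 23 = 317.4 ≈ 317 mm.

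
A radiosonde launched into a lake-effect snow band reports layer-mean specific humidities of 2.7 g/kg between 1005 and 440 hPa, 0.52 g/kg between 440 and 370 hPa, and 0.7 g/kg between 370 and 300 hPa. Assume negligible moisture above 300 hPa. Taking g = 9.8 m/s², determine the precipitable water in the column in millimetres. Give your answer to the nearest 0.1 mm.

Precipitable water is the column-integrated vapour mass per unit area: PW = (1/g) Σ q̄ Δp, with q in kg/kg and Δp in Pa (1 kg/m² of water = 1 mm).
Layer 1005–440 hPa: Δp = 565 hPa = 56500 Pa, q̄ = 0.0027 kg/kg → 0.0027 × 56500 / 9.8 = 15.57 mm
Layer 440–370 hPa: Δp = 70 hPa = 7000 Pa, q̄ = 0.00052 kg/kg → 0.00052 × 7000 / 9.8 = 0.37 mm
Layer 370–300 hPa: Δp = 70 hPa = 7000 Pa, q̄ = 0.0007 kg/kg → 0.0007 × 7000 / 9.8 = 0.50 mm
PW = 15.57 + 0.37 + 0.50 = 16.44 ≈ 16.4 mm.

PW ≈ 16.4 mm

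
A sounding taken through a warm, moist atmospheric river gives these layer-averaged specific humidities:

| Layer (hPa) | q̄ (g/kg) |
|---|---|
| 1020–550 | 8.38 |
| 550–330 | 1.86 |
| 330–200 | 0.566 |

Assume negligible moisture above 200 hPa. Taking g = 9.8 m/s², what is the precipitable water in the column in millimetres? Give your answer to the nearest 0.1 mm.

Precipitable water is the column-integrated vapour mass per unit area: PW = (1/g) Σ q̄ Δp, with q in kg/kg and Δp in Pa (1 kg/m² of water = 1 mm).
Layer 1020–550 hPa: Δp = 470 hPa = 47000 Pa, q̄ = 0.00838 kg/kg → 0.00838 × 47000 / 9.8 = 40.19 mm
Layer 550–330 hPa: Δp = 220 hPa = 22000 Pa, q̄ = 0.00186 kg/kg → 0.00186 × 22000 / 9.8 = 4.18 mm
Layer 330–200 hPa: Δp = 130 hPa = 13000 Pa, q̄ = 0.000566 kg/kg → 0.000566 × 13000 / 9.8 = 0.75 mm
PW = 40.19 + 4.18 + 0.75 = 45.12 ≈ 45.1 mm.

PW ≈ 45.1 mm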